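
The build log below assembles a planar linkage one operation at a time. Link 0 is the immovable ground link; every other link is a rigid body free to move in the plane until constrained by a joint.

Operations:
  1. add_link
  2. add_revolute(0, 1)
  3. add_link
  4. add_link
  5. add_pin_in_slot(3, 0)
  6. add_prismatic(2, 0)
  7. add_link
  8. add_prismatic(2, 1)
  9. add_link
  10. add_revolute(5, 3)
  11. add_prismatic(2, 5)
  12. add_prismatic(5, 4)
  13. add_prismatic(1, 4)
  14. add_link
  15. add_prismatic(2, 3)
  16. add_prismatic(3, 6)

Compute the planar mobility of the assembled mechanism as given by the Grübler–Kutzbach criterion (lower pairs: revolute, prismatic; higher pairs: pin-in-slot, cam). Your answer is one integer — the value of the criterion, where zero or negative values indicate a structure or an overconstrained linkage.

M = -1

ground; <1,0,0>
#1 <2,0,0>
R:0↔1 J1 <2,1,0>
#2 <3,1,0>
#3 <4,1,0>
PS:3↔0 J2 <4,1,1>
P:2↔0 J1 <4,2,1>
#4 <5,2,1>
P:2↔1 J1 <5,3,1>
#5 <6,3,1>
R:5↔3 J1 <6,4,1>
P:2↔5 J1 <6,5,1>
P:5↔4 J1 <6,6,1>
P:1↔4 J1 <6,7,1>
#6 <7,7,1>
P:2↔3 J1 <7,8,1>
P:3↔6 J1 <7,9,1>
3×6 − 2×9 − 1×1 = -1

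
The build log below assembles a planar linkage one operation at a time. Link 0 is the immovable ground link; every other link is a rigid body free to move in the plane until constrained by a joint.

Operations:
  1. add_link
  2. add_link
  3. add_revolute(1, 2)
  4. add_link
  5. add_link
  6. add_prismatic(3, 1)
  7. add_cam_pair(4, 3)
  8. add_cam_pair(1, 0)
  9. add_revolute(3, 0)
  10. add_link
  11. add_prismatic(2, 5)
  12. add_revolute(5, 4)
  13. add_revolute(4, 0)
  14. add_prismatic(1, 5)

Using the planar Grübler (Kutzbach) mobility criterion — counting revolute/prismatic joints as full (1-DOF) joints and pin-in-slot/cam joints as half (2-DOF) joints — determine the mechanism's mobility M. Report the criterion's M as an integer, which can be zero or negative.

M = -1

(L,J1,J2)=(1,0,0); link0 fixed
link1: (2,0,0)
link2: (3,0,0)
R 1-2 [J1]: (3,1,0)
link3: (4,1,0)
link4: (5,1,0)
P 3-1 [J1]: (5,2,0)
C 4-3 [J2]: (5,2,1)
C 1-0 [J2]: (5,2,2)
R 3-0 [J1]: (5,3,2)
link5: (6,3,2)
P 2-5 [J1]: (6,4,2)
R 5-4 [J1]: (6,5,2)
R 4-0 [J1]: (6,6,2)
P 1-5 [J1]: (6,7,2)
Grübler: 3·5 − 2·7 − 2 = -1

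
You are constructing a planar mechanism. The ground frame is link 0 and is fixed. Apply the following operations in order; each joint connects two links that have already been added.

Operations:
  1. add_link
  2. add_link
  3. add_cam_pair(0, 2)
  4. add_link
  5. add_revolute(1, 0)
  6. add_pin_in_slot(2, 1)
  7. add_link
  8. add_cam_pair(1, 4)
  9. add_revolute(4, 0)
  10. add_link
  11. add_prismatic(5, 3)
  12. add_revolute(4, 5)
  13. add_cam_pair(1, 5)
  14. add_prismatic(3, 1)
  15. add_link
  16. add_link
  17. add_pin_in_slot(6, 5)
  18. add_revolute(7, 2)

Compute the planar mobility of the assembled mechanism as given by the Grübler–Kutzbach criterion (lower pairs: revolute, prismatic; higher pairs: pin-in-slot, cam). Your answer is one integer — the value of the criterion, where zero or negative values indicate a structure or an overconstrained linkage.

M = 4

link 0 = ground. State L|J1|J2 = 1|0|0
+link1  2|0|0
+link2  3|0|0
C(0,2) f=2→J2  3|0|1
+link3  4|0|1
R(1,0) f=1→J1  4|1|1
PS(2,1) f=2→J2  4|1|2
+link4  5|1|2
C(1,4) f=2→J2  5|1|3
R(4,0) f=1→J1  5|2|3
+link5  6|2|3
P(5,3) f=1→J1  6|3|3
R(4,5) f=1→J1  6|4|3
C(1,5) f=2→J2  6|4|4
P(3,1) f=1→J1  6|5|4
+link6  7|5|4
+link7  8|5|4
PS(6,5) f=2→J2  8|5|5
R(7,2) f=1→J1  8|6|5
M = 3(8−1)−2·6−5 = 21−12−5 = 4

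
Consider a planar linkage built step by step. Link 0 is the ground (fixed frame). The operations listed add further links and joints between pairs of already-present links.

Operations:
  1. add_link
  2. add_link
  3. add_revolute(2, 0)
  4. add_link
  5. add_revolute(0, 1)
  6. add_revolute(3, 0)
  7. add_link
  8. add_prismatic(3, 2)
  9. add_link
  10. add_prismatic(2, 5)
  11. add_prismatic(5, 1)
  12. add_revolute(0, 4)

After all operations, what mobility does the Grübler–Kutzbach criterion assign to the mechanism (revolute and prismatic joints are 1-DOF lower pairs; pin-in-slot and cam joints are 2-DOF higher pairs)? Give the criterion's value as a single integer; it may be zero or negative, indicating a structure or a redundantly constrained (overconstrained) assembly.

L=1 J1=0 J2=0
add link → L=2 J1=0 J2=0
add link → L=3 J1=0 J2=0
R@2,0 dof=1 J1 → L=3 J1=1 J2=0
add link → L=4 J1=1 J2=0
R@0,1 dof=1 J1 → L=4 J1=2 J2=0
R@3,0 dof=1 J1 → L=4 J1=3 J2=0
add link → L=5 J1=3 J2=0
P@3,2 dof=1 J1 → L=5 J1=4 J2=0
add link → L=6 J1=4 J2=0
P@2,5 dof=1 J1 → L=6 J1=5 J2=0
P@5,1 dof=1 J1 → L=6 J1=6 J2=0
R@0,4 dof=1 J1 → L=6 J1=7 J2=0
M=3(L−1)−2J1−J2=3·5−2·7−0=1

M = 1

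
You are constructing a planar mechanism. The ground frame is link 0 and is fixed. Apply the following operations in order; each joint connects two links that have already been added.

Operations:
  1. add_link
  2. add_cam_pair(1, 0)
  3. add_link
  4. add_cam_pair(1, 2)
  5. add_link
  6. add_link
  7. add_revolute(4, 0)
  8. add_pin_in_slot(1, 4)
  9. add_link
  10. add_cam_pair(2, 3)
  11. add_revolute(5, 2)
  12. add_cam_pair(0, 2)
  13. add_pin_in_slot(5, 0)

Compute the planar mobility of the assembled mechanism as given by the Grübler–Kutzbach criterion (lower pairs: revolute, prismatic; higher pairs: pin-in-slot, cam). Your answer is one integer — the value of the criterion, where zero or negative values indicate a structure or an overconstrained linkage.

ground; <1,0,0>
#1 <2,0,0>
C:1↔0 J2 <2,0,1>
#2 <3,0,1>
C:1↔2 J2 <3,0,2>
#3 <4,0,2>
#4 <5,0,2>
R:4↔0 J1 <5,1,2>
PS:1↔4 J2 <5,1,3>
#5 <6,1,3>
C:2↔3 J2 <6,1,4>
R:5↔2 J1 <6,2,4>
C:0↔2 J2 <6,2,5>
PS:5↔0 J2 <6,2,6>
3×5 − 2×2 − 1×6 = 5

M = 5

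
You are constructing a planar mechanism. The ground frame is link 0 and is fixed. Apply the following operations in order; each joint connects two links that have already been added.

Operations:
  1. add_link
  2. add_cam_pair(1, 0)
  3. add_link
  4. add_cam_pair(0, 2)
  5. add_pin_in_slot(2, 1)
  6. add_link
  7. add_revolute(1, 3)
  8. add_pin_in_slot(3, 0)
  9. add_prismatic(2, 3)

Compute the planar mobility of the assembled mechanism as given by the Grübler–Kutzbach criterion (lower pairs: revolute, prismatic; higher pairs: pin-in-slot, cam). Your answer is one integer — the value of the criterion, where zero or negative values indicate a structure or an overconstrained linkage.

M = 1

[1;0;0] (link 0 is ground)
L+ [2;0;0]
C(1,0)∈J2 [2;0;1]
L+ [3;0;1]
C(0,2)∈J2 [3;0;2]
PS(2,1)∈J2 [3;0;3]
L+ [4;0;3]
R(1,3)∈J1 [4;1;3]
PS(3,0)∈J2 [4;1;4]
P(2,3)∈J1 [4;2;4]
mobility = 9 − 4 − 4 = 1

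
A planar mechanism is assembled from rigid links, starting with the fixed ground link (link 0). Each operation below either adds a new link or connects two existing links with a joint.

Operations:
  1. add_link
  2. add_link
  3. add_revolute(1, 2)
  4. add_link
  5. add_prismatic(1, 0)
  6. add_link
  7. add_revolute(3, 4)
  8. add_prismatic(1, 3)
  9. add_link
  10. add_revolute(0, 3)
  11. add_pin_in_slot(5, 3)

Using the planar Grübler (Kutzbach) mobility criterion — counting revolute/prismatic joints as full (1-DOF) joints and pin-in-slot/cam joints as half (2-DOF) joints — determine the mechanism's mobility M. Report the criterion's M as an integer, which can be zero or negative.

[1;0;0] (link 0 is ground)
L+ [2;0;0]
L+ [3;0;0]
R(1,2)∈J1 [3;1;0]
L+ [4;1;0]
P(1,0)∈J1 [4;2;0]
L+ [5;2;0]
R(3,4)∈J1 [5;3;0]
P(1,3)∈J1 [5;4;0]
L+ [6;4;0]
R(0,3)∈J1 [6;5;0]
PS(5,3)∈J2 [6;5;1]
mobility = 15 − 10 − 1 = 4

M = 4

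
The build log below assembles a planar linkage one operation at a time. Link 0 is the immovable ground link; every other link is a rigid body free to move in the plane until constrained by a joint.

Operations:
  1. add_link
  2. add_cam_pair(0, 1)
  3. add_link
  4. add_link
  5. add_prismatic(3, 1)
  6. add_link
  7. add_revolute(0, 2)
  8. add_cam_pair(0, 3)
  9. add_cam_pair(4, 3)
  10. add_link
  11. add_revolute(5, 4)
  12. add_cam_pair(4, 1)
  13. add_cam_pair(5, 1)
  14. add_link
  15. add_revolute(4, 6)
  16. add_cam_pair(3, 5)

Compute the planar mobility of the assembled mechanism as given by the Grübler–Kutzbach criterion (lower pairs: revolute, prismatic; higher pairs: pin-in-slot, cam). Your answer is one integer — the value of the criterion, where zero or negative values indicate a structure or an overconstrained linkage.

M = 4

ground; <1,0,0>
#1 <2,0,0>
C:0↔1 J2 <2,0,1>
#2 <3,0,1>
#3 <4,0,1>
P:3↔1 J1 <4,1,1>
#4 <5,1,1>
R:0↔2 J1 <5,2,1>
C:0↔3 J2 <5,2,2>
C:4↔3 J2 <5,2,3>
#5 <6,2,3>
R:5↔4 J1 <6,3,3>
C:4↔1 J2 <6,3,4>
C:5↔1 J2 <6,3,5>
#6 <7,3,5>
R:4↔6 J1 <7,4,5>
C:3↔5 J2 <7,4,6>
3×6 − 2×4 − 1×6 = 4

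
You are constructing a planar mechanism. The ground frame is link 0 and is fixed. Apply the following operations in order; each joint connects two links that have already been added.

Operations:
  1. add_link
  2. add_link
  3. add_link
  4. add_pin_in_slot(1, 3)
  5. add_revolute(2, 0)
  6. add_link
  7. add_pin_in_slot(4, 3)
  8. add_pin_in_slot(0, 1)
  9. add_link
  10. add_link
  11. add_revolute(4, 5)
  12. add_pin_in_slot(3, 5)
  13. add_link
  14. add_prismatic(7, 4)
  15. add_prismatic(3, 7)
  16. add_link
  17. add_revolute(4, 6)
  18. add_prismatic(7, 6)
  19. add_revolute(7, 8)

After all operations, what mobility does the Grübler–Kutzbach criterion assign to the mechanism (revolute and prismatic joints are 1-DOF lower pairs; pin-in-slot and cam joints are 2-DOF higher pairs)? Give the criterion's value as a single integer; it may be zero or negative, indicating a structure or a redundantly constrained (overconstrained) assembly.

L=1 J1=0 J2=0
add link → L=2 J1=0 J2=0
add link → L=3 J1=0 J2=0
add link → L=4 J1=0 J2=0
PS@1,3 dof=2 J2 → L=4 J1=0 J2=1
R@2,0 dof=1 J1 → L=4 J1=1 J2=1
add link → L=5 J1=1 J2=1
PS@4,3 dof=2 J2 → L=5 J1=1 J2=2
PS@0,1 dof=2 J2 → L=5 J1=1 J2=3
add link → L=6 J1=1 J2=3
add link → L=7 J1=1 J2=3
R@4,5 dof=1 J1 → L=7 J1=2 J2=3
PS@3,5 dof=2 J2 → L=7 J1=2 J2=4
add link → L=8 J1=2 J2=4
P@7,4 dof=1 J1 → L=8 J1=3 J2=4
P@3,7 dof=1 J1 → L=8 J1=4 J2=4
add link → L=9 J1=4 J2=4
R@4,6 dof=1 J1 → L=9 J1=5 J2=4
P@7,6 dof=1 J1 → L=9 J1=6 J2=4
R@7,8 dof=1 J1 → L=9 J1=7 J2=4
M=3(L−1)−2J1−J2=3·8−2·7−4=6

M = 6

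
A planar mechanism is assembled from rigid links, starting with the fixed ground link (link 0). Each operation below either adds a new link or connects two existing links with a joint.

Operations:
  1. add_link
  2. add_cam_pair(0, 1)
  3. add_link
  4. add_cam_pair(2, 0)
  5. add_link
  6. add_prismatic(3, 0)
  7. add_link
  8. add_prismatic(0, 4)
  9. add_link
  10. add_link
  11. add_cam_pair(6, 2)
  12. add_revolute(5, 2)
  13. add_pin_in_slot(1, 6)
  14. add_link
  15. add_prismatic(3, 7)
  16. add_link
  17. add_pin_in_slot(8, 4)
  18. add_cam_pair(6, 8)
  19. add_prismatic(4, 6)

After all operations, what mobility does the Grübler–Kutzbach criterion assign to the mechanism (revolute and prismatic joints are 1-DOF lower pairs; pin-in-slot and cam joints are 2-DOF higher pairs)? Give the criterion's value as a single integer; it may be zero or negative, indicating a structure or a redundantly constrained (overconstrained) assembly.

M = 8

L=1 J1=0 J2=0
add link → L=2 J1=0 J2=0
C@0,1 dof=2 J2 → L=2 J1=0 J2=1
add link → L=3 J1=0 J2=1
C@2,0 dof=2 J2 → L=3 J1=0 J2=2
add link → L=4 J1=0 J2=2
P@3,0 dof=1 J1 → L=4 J1=1 J2=2
add link → L=5 J1=1 J2=2
P@0,4 dof=1 J1 → L=5 J1=2 J2=2
add link → L=6 J1=2 J2=2
add link → L=7 J1=2 J2=2
C@6,2 dof=2 J2 → L=7 J1=2 J2=3
R@5,2 dof=1 J1 → L=7 J1=3 J2=3
PS@1,6 dof=2 J2 → L=7 J1=3 J2=4
add link → L=8 J1=3 J2=4
P@3,7 dof=1 J1 → L=8 J1=4 J2=4
add link → L=9 J1=4 J2=4
PS@8,4 dof=2 J2 → L=9 J1=4 J2=5
C@6,8 dof=2 J2 → L=9 J1=4 J2=6
P@4,6 dof=1 J1 → L=9 J1=5 J2=6
M=3(L−1)−2J1−J2=3·8−2·5−6=8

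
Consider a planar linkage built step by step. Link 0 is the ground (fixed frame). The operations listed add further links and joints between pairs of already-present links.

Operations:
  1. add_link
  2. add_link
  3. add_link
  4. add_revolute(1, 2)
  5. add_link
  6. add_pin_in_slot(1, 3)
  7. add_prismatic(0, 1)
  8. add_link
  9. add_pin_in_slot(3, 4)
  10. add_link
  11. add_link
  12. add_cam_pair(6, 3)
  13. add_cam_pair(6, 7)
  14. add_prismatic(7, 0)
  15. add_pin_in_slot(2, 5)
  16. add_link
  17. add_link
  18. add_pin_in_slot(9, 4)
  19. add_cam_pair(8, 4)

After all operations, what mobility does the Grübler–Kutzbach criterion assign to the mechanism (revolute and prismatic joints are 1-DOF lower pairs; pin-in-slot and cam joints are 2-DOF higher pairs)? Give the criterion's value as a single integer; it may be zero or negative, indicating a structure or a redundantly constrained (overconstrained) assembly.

ground; <1,0,0>
#1 <2,0,0>
#2 <3,0,0>
#3 <4,0,0>
R:1↔2 J1 <4,1,0>
#4 <5,1,0>
PS:1↔3 J2 <5,1,1>
P:0↔1 J1 <5,2,1>
#5 <6,2,1>
PS:3↔4 J2 <6,2,2>
#6 <7,2,2>
#7 <8,2,2>
C:6↔3 J2 <8,2,3>
C:6↔7 J2 <8,2,4>
P:7↔0 J1 <8,3,4>
PS:2↔5 J2 <8,3,5>
#8 <9,3,5>
#9 <10,3,5>
PS:9↔4 J2 <10,3,6>
C:8↔4 J2 <10,3,7>
3×9 − 2×3 − 1×7 = 14

M = 14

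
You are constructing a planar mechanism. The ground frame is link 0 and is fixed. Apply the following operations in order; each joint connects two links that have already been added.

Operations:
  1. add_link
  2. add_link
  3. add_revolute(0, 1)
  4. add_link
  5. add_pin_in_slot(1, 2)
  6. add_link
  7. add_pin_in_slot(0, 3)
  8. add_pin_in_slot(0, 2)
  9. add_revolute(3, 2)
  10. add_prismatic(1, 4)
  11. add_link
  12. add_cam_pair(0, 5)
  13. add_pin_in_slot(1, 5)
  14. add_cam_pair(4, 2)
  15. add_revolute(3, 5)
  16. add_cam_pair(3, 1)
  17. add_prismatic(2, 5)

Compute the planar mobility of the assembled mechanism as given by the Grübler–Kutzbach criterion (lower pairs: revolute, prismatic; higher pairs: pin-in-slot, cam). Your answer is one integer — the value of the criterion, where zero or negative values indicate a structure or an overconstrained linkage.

M = -2

[1;0;0] (link 0 is ground)
L+ [2;0;0]
L+ [3;0;0]
R(0,1)∈J1 [3;1;0]
L+ [4;1;0]
PS(1,2)∈J2 [4;1;1]
L+ [5;1;1]
PS(0,3)∈J2 [5;1;2]
PS(0,2)∈J2 [5;1;3]
R(3,2)∈J1 [5;2;3]
P(1,4)∈J1 [5;3;3]
L+ [6;3;3]
C(0,5)∈J2 [6;3;4]
PS(1,5)∈J2 [6;3;5]
C(4,2)∈J2 [6;3;6]
R(3,5)∈J1 [6;4;6]
C(3,1)∈J2 [6;4;7]
P(2,5)∈J1 [6;5;7]
mobility = 15 − 10 − 7 = -2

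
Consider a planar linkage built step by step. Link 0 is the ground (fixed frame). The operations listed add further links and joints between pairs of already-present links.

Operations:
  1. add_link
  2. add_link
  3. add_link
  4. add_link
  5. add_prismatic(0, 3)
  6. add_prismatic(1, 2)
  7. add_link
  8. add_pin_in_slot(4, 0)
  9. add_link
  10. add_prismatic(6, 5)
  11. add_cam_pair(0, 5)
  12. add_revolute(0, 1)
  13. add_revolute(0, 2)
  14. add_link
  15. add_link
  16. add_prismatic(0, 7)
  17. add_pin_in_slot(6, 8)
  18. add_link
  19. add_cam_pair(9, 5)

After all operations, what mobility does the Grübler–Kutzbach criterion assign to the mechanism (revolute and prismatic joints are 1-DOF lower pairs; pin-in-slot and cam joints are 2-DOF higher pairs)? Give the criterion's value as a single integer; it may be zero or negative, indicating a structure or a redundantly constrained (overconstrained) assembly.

ground; <1,0,0>
#1 <2,0,0>
#2 <3,0,0>
#3 <4,0,0>
#4 <5,0,0>
P:0↔3 J1 <5,1,0>
P:1↔2 J1 <5,2,0>
#5 <6,2,0>
PS:4↔0 J2 <6,2,1>
#6 <7,2,1>
P:6↔5 J1 <7,3,1>
C:0↔5 J2 <7,3,2>
R:0↔1 J1 <7,4,2>
R:0↔2 J1 <7,5,2>
#7 <8,5,2>
#8 <9,5,2>
P:0↔7 J1 <9,6,2>
PS:6↔8 J2 <9,6,3>
#9 <10,6,3>
C:9↔5 J2 <10,6,4>
3×9 − 2×6 − 1×4 = 11

M = 11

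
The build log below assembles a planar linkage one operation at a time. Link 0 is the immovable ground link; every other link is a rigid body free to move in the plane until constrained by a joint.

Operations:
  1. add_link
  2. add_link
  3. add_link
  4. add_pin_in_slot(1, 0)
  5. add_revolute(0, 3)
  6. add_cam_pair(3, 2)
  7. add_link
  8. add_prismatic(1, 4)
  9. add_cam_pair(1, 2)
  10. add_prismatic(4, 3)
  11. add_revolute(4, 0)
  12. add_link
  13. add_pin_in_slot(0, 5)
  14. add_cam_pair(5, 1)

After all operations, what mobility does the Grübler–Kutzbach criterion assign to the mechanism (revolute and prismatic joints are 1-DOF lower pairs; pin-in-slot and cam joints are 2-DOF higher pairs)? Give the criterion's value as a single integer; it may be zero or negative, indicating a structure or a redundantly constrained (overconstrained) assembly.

(L,J1,J2)=(1,0,0); link0 fixed
link1: (2,0,0)
link2: (3,0,0)
link3: (4,0,0)
PS 1-0 [J2]: (4,0,1)
R 0-3 [J1]: (4,1,1)
C 3-2 [J2]: (4,1,2)
link4: (5,1,2)
P 1-4 [J1]: (5,2,2)
C 1-2 [J2]: (5,2,3)
P 4-3 [J1]: (5,3,3)
R 4-0 [J1]: (5,4,3)
link5: (6,4,3)
PS 0-5 [J2]: (6,4,4)
C 5-1 [J2]: (6,4,5)
Grübler: 3·5 − 2·4 − 5 = 2

M = 2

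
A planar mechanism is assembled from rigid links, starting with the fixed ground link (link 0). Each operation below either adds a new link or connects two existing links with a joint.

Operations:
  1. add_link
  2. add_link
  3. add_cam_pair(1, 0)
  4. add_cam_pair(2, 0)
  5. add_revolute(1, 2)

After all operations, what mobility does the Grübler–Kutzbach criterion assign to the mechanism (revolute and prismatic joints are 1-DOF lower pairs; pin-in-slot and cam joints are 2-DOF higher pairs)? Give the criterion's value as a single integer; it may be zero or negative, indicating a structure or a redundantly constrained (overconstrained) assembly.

M = 2

(L,J1,J2)=(1,0,0); link0 fixed
link1: (2,0,0)
link2: (3,0,0)
C 1-0 [J2]: (3,0,1)
C 2-0 [J2]: (3,0,2)
R 1-2 [J1]: (3,1,2)
Grübler: 3·2 − 2·1 − 2 = 2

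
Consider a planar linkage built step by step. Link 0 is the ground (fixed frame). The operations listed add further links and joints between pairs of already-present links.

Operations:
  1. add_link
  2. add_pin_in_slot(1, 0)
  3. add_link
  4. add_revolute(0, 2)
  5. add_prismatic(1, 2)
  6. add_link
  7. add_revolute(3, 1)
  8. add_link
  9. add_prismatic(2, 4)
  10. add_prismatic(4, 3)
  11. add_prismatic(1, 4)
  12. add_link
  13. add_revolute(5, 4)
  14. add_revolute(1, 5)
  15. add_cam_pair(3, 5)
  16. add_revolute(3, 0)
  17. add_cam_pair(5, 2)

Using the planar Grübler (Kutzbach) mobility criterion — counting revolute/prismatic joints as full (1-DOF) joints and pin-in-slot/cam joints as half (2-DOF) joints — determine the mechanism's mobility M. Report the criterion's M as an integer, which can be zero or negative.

M = -6

ground; <1,0,0>
#1 <2,0,0>
PS:1↔0 J2 <2,0,1>
#2 <3,0,1>
R:0↔2 J1 <3,1,1>
P:1↔2 J1 <3,2,1>
#3 <4,2,1>
R:3↔1 J1 <4,3,1>
#4 <5,3,1>
P:2↔4 J1 <5,4,1>
P:4↔3 J1 <5,5,1>
P:1↔4 J1 <5,6,1>
#5 <6,6,1>
R:5↔4 J1 <6,7,1>
R:1↔5 J1 <6,8,1>
C:3↔5 J2 <6,8,2>
R:3↔0 J1 <6,9,2>
C:5↔2 J2 <6,9,3>
3×5 − 2×9 − 1×3 = -6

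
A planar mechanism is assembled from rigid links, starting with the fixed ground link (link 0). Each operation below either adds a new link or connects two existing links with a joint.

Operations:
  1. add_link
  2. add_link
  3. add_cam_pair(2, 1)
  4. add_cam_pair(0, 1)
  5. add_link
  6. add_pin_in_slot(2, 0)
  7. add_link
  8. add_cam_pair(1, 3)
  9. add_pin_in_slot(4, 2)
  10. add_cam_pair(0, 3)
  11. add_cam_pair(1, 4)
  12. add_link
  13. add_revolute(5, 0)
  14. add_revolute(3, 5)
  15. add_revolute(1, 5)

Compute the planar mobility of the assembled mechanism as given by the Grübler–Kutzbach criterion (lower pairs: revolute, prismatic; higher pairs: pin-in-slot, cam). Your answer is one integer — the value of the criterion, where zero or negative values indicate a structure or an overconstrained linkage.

M = 2

link 0 = ground. State L|J1|J2 = 1|0|0
+link1  2|0|0
+link2  3|0|0
C(2,1) f=2→J2  3|0|1
C(0,1) f=2→J2  3|0|2
+link3  4|0|2
PS(2,0) f=2→J2  4|0|3
+link4  5|0|3
C(1,3) f=2→J2  5|0|4
PS(4,2) f=2→J2  5|0|5
C(0,3) f=2→J2  5|0|6
C(1,4) f=2→J2  5|0|7
+link5  6|0|7
R(5,0) f=1→J1  6|1|7
R(3,5) f=1→J1  6|2|7
R(1,5) f=1→J1  6|3|7
M = 3(6−1)−2·3−7 = 15−6−7 = 2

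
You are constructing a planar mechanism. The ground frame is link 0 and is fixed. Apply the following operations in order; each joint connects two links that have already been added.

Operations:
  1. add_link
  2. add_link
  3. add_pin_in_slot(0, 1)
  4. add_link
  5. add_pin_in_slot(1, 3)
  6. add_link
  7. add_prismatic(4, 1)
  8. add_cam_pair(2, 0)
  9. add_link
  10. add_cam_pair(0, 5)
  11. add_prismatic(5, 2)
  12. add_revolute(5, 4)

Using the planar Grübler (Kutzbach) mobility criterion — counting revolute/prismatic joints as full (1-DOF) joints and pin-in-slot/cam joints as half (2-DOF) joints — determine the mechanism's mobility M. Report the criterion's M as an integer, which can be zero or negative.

M = 5

L=1 J1=0 J2=0
add link → L=2 J1=0 J2=0
add link → L=3 J1=0 J2=0
PS@0,1 dof=2 J2 → L=3 J1=0 J2=1
add link → L=4 J1=0 J2=1
PS@1,3 dof=2 J2 → L=4 J1=0 J2=2
add link → L=5 J1=0 J2=2
P@4,1 dof=1 J1 → L=5 J1=1 J2=2
C@2,0 dof=2 J2 → L=5 J1=1 J2=3
add link → L=6 J1=1 J2=3
C@0,5 dof=2 J2 → L=6 J1=1 J2=4
P@5,2 dof=1 J1 → L=6 J1=2 J2=4
R@5,4 dof=1 J1 → L=6 J1=3 J2=4
M=3(L−1)−2J1−J2=3·5−2·3−4=5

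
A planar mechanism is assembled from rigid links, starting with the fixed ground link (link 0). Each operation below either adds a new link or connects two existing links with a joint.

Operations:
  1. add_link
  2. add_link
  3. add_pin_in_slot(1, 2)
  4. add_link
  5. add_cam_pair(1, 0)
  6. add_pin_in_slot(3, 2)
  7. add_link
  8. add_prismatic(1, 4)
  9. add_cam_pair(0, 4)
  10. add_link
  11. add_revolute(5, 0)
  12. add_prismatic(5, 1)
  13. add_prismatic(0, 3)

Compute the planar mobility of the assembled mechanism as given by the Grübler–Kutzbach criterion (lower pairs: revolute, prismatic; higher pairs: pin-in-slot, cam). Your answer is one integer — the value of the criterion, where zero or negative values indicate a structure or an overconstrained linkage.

M = 3

link 0 = ground. State L|J1|J2 = 1|0|0
+link1  2|0|0
+link2  3|0|0
PS(1,2) f=2→J2  3|0|1
+link3  4|0|1
C(1,0) f=2→J2  4|0|2
PS(3,2) f=2→J2  4|0|3
+link4  5|0|3
P(1,4) f=1→J1  5|1|3
C(0,4) f=2→J2  5|1|4
+link5  6|1|4
R(5,0) f=1→J1  6|2|4
P(5,1) f=1→J1  6|3|4
P(0,3) f=1→J1  6|4|4
M = 3(6−1)−2·4−4 = 15−8−4 = 3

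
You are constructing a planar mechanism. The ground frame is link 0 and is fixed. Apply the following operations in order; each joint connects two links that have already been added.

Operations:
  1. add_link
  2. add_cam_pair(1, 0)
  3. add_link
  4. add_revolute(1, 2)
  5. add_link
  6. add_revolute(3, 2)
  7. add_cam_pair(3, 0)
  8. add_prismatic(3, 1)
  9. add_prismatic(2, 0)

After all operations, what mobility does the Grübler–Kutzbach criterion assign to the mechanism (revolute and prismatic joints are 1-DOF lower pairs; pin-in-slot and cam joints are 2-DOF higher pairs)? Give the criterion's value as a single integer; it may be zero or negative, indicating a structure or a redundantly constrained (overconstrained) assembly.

(L,J1,J2)=(1,0,0); link0 fixed
link1: (2,0,0)
C 1-0 [J2]: (2,0,1)
link2: (3,0,1)
R 1-2 [J1]: (3,1,1)
link3: (4,1,1)
R 3-2 [J1]: (4,2,1)
C 3-0 [J2]: (4,2,2)
P 3-1 [J1]: (4,3,2)
P 2-0 [J1]: (4,4,2)
Grübler: 3·3 − 2·4 − 2 = -1

M = -1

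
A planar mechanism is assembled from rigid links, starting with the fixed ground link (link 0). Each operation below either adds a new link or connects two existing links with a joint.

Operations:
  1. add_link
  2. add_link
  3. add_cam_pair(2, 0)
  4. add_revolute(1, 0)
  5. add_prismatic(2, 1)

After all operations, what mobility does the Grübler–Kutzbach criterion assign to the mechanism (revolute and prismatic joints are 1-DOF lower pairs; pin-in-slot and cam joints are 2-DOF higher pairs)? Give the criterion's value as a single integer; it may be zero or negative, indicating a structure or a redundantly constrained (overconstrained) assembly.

M = 1

[1;0;0] (link 0 is ground)
L+ [2;0;0]
L+ [3;0;0]
C(2,0)∈J2 [3;0;1]
R(1,0)∈J1 [3;1;1]
P(2,1)∈J1 [3;2;1]
mobility = 6 − 4 − 1 = 1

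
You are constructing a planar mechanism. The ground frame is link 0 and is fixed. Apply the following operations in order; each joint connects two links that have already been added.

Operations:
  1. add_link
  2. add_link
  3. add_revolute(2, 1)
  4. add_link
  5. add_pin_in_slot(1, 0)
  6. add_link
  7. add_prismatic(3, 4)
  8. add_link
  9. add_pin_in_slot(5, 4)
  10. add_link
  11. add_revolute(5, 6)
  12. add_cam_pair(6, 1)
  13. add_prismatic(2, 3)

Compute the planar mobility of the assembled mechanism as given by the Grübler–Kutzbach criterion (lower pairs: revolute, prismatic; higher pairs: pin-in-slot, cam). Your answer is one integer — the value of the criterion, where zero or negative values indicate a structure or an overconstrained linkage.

M = 7

[1;0;0] (link 0 is ground)
L+ [2;0;0]
L+ [3;0;0]
R(2,1)∈J1 [3;1;0]
L+ [4;1;0]
PS(1,0)∈J2 [4;1;1]
L+ [5;1;1]
P(3,4)∈J1 [5;2;1]
L+ [6;2;1]
PS(5,4)∈J2 [6;2;2]
L+ [7;2;2]
R(5,6)∈J1 [7;3;2]
C(6,1)∈J2 [7;3;3]
P(2,3)∈J1 [7;4;3]
mobility = 18 − 8 − 3 = 7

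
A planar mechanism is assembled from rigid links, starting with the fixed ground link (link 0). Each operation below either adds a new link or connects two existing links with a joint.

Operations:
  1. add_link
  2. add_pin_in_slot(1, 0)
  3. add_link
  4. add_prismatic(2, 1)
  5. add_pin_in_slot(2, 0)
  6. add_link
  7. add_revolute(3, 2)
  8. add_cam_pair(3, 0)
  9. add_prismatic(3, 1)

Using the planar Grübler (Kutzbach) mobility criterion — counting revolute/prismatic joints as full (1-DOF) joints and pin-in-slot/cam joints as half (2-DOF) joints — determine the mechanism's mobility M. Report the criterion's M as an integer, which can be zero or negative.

(L,J1,J2)=(1,0,0); link0 fixed
link1: (2,0,0)
PS 1-0 [J2]: (2,0,1)
link2: (3,0,1)
P 2-1 [J1]: (3,1,1)
PS 2-0 [J2]: (3,1,2)
link3: (4,1,2)
R 3-2 [J1]: (4,2,2)
C 3-0 [J2]: (4,2,3)
P 3-1 [J1]: (4,3,3)
Grübler: 3·3 − 2·3 − 3 = 0

M = 0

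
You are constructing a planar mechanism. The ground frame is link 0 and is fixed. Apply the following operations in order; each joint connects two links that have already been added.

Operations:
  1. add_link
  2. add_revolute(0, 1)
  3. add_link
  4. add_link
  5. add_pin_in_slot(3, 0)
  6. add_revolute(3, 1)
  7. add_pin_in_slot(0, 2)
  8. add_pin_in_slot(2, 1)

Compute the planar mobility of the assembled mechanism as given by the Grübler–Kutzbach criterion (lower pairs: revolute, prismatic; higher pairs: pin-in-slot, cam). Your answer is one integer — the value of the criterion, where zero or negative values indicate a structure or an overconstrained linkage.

(L,J1,J2)=(1,0,0); link0 fixed
link1: (2,0,0)
R 0-1 [J1]: (2,1,0)
link2: (3,1,0)
link3: (4,1,0)
PS 3-0 [J2]: (4,1,1)
R 3-1 [J1]: (4,2,1)
PS 0-2 [J2]: (4,2,2)
PS 2-1 [J2]: (4,2,3)
Grübler: 3·3 − 2·2 − 3 = 2

M = 2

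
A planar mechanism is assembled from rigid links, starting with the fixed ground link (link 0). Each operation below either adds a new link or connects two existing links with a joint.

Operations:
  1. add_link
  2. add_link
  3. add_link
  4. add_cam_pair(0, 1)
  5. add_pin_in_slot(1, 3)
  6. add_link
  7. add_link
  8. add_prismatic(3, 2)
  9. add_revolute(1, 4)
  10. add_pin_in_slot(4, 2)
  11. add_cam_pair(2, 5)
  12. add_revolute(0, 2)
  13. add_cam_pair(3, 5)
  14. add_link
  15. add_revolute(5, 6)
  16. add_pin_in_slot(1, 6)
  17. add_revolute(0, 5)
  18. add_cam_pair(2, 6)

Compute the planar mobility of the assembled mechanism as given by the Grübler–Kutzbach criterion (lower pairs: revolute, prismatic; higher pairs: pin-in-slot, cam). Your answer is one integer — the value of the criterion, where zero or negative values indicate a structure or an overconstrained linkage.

L=1 J1=0 J2=0
add link → L=2 J1=0 J2=0
add link → L=3 J1=0 J2=0
add link → L=4 J1=0 J2=0
C@0,1 dof=2 J2 → L=4 J1=0 J2=1
PS@1,3 dof=2 J2 → L=4 J1=0 J2=2
add link → L=5 J1=0 J2=2
add link → L=6 J1=0 J2=2
P@3,2 dof=1 J1 → L=6 J1=1 J2=2
R@1,4 dof=1 J1 → L=6 J1=2 J2=2
PS@4,2 dof=2 J2 → L=6 J1=2 J2=3
C@2,5 dof=2 J2 → L=6 J1=2 J2=4
R@0,2 dof=1 J1 → L=6 J1=3 J2=4
C@3,5 dof=2 J2 → L=6 J1=3 J2=5
add link → L=7 J1=3 J2=5
R@5,6 dof=1 J1 → L=7 J1=4 J2=5
PS@1,6 dof=2 J2 → L=7 J1=4 J2=6
R@0,5 dof=1 J1 → L=7 J1=5 J2=6
C@2,6 dof=2 J2 → L=7 J1=5 J2=7
M=3(L−1)−2J1−J2=3·6−2·5−7=1

M = 1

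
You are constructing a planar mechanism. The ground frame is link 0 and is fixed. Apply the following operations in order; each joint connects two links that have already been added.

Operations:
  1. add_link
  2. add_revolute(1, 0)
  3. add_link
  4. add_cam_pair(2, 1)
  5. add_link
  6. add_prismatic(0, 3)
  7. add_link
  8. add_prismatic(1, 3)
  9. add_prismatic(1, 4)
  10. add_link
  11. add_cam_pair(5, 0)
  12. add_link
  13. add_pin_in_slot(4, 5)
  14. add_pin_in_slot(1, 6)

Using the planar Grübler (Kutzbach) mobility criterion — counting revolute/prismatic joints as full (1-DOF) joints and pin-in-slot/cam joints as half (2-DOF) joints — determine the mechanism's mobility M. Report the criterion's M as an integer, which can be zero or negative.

link 0 = ground. State L|J1|J2 = 1|0|0
+link1  2|0|0
R(1,0) f=1→J1  2|1|0
+link2  3|1|0
C(2,1) f=2→J2  3|1|1
+link3  4|1|1
P(0,3) f=1→J1  4|2|1
+link4  5|2|1
P(1,3) f=1→J1  5|3|1
P(1,4) f=1→J1  5|4|1
+link5  6|4|1
C(5,0) f=2→J2  6|4|2
+link6  7|4|2
PS(4,5) f=2→J2  7|4|3
PS(1,6) f=2→J2  7|4|4
M = 3(7−1)−2·4−4 = 18−8−4 = 6

M = 6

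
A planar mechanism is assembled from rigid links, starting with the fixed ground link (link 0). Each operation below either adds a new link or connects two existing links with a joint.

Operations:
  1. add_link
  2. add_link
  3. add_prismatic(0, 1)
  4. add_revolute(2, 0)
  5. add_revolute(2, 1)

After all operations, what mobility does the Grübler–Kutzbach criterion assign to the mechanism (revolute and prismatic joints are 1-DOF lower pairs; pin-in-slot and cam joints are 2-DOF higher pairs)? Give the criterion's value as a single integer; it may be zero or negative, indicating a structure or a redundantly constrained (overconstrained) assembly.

(L,J1,J2)=(1,0,0); link0 fixed
link1: (2,0,0)
link2: (3,0,0)
P 0-1 [J1]: (3,1,0)
R 2-0 [J1]: (3,2,0)
R 2-1 [J1]: (3,3,0)
Grübler: 3·2 − 2·3 − 0 = 0

M = 0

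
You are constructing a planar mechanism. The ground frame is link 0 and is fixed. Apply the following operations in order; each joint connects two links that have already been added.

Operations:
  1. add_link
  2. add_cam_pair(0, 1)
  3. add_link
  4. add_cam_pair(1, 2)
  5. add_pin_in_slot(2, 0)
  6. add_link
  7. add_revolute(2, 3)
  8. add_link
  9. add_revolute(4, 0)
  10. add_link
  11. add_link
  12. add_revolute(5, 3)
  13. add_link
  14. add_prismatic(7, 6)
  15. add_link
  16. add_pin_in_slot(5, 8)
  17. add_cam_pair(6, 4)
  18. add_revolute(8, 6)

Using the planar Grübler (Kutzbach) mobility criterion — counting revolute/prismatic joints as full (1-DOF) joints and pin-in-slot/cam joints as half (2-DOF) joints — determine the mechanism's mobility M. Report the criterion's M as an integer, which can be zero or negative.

ground; <1,0,0>
#1 <2,0,0>
C:0↔1 J2 <2,0,1>
#2 <3,0,1>
C:1↔2 J2 <3,0,2>
PS:2↔0 J2 <3,0,3>
#3 <4,0,3>
R:2↔3 J1 <4,1,3>
#4 <5,1,3>
R:4↔0 J1 <5,2,3>
#5 <6,2,3>
#6 <7,2,3>
R:5↔3 J1 <7,3,3>
#7 <8,3,3>
P:7↔6 J1 <8,4,3>
#8 <9,4,3>
PS:5↔8 J2 <9,4,4>
C:6↔4 J2 <9,4,5>
R:8↔6 J1 <9,5,5>
3×8 − 2×5 − 1×5 = 9

M = 9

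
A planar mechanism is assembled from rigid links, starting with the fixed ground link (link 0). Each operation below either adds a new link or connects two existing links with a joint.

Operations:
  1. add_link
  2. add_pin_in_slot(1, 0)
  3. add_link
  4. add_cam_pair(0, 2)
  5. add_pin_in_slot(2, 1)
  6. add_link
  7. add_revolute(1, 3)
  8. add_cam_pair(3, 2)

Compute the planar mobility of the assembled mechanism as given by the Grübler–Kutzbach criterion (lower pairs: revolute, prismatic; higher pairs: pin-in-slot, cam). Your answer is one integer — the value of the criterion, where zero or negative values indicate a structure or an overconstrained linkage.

ground; <1,0,0>
#1 <2,0,0>
PS:1↔0 J2 <2,0,1>
#2 <3,0,1>
C:0↔2 J2 <3,0,2>
PS:2↔1 J2 <3,0,3>
#3 <4,0,3>
R:1↔3 J1 <4,1,3>
C:3↔2 J2 <4,1,4>
3×3 − 2×1 − 1×4 = 3

M = 3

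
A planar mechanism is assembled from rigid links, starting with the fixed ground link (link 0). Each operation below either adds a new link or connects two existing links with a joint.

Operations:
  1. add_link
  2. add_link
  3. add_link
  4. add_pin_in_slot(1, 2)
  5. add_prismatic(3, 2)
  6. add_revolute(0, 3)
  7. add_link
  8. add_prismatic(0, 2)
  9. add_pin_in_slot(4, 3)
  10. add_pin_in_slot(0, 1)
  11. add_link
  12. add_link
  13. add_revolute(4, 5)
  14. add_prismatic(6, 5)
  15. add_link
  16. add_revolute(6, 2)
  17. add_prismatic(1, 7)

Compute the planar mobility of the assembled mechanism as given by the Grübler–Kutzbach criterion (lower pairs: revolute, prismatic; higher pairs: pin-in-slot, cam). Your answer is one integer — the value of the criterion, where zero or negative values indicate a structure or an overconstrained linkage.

(L,J1,J2)=(1,0,0); link0 fixed
link1: (2,0,0)
link2: (3,0,0)
link3: (4,0,0)
PS 1-2 [J2]: (4,0,1)
P 3-2 [J1]: (4,1,1)
R 0-3 [J1]: (4,2,1)
link4: (5,2,1)
P 0-2 [J1]: (5,3,1)
PS 4-3 [J2]: (5,3,2)
PS 0-1 [J2]: (5,3,3)
link5: (6,3,3)
link6: (7,3,3)
R 4-5 [J1]: (7,4,3)
P 6-5 [J1]: (7,5,3)
link7: (8,5,3)
R 6-2 [J1]: (8,6,3)
P 1-7 [J1]: (8,7,3)
Grübler: 3·7 − 2·7 − 3 = 4

M = 4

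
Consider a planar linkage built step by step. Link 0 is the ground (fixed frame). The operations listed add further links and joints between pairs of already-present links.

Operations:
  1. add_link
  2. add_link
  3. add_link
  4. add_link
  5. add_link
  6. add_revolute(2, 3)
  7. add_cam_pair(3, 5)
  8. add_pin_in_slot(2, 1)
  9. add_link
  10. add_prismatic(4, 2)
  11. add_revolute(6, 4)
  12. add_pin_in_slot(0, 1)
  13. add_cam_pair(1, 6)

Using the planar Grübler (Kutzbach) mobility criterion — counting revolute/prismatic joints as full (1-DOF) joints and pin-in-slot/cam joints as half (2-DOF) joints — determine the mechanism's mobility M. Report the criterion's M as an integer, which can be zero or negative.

L=1 J1=0 J2=0
add link → L=2 J1=0 J2=0
add link → L=3 J1=0 J2=0
add link → L=4 J1=0 J2=0
add link → L=5 J1=0 J2=0
add link → L=6 J1=0 J2=0
R@2,3 dof=1 J1 → L=6 J1=1 J2=0
C@3,5 dof=2 J2 → L=6 J1=1 J2=1
PS@2,1 dof=2 J2 → L=6 J1=1 J2=2
add link → L=7 J1=1 J2=2
P@4,2 dof=1 J1 → L=7 J1=2 J2=2
R@6,4 dof=1 J1 → L=7 J1=3 J2=2
PS@0,1 dof=2 J2 → L=7 J1=3 J2=3
C@1,6 dof=2 J2 → L=7 J1=3 J2=4
M=3(L−1)−2J1−J2=3·6−2·3−4=8

M = 8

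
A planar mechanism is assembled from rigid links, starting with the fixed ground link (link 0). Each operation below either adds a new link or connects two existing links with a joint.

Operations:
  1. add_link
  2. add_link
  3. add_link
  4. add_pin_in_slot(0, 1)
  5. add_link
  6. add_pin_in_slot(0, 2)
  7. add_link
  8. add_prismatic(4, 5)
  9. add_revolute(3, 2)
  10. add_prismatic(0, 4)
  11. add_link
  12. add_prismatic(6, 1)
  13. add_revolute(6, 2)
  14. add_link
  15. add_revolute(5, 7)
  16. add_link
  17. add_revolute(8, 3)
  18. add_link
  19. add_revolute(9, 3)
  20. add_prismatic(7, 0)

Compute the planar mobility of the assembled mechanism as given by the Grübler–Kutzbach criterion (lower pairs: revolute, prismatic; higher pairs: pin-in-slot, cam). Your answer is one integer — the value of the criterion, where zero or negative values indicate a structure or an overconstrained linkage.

M = 7

link 0 = ground. State L|J1|J2 = 1|0|0
+link1  2|0|0
+link2  3|0|0
+link3  4|0|0
PS(0,1) f=2→J2  4|0|1
+link4  5|0|1
PS(0,2) f=2→J2  5|0|2
+link5  6|0|2
P(4,5) f=1→J1  6|1|2
R(3,2) f=1→J1  6|2|2
P(0,4) f=1→J1  6|3|2
+link6  7|3|2
P(6,1) f=1→J1  7|4|2
R(6,2) f=1→J1  7|5|2
+link7  8|5|2
R(5,7) f=1→J1  8|6|2
+link8  9|6|2
R(8,3) f=1→J1  9|7|2
+link9  10|7|2
R(9,3) f=1→J1  10|8|2
P(7,0) f=1→J1  10|9|2
M = 3(10−1)−2·9−2 = 27−18−2 = 7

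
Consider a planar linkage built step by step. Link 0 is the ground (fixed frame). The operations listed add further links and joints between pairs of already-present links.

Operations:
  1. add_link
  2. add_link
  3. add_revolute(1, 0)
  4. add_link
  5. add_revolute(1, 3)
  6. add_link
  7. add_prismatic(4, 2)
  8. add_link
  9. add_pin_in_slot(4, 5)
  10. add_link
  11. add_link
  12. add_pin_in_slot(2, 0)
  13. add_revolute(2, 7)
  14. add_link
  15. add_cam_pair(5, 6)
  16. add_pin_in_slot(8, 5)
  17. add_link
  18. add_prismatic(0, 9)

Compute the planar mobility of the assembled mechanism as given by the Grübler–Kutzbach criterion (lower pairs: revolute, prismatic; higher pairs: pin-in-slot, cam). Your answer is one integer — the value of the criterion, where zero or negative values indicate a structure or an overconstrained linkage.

(L,J1,J2)=(1,0,0); link0 fixed
link1: (2,0,0)
link2: (3,0,0)
R 1-0 [J1]: (3,1,0)
link3: (4,1,0)
R 1-3 [J1]: (4,2,0)
link4: (5,2,0)
P 4-2 [J1]: (5,3,0)
link5: (6,3,0)
PS 4-5 [J2]: (6,3,1)
link6: (7,3,1)
link7: (8,3,1)
PS 2-0 [J2]: (8,3,2)
R 2-7 [J1]: (8,4,2)
link8: (9,4,2)
C 5-6 [J2]: (9,4,3)
PS 8-5 [J2]: (9,4,4)
link9: (10,4,4)
P 0-9 [J1]: (10,5,4)
Grübler: 3·9 − 2·5 − 4 = 13

M = 13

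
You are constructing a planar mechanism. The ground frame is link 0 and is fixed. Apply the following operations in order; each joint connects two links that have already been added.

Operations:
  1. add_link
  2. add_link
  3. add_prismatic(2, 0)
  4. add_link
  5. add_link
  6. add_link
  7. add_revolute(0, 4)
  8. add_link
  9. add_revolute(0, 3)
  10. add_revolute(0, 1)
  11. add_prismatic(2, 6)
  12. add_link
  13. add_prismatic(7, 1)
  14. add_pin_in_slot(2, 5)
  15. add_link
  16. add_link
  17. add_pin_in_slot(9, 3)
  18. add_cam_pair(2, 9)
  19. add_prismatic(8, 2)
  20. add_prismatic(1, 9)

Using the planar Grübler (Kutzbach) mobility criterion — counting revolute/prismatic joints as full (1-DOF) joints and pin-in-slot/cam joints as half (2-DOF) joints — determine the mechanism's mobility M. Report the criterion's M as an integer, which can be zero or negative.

ground; <1,0,0>
#1 <2,0,0>
#2 <3,0,0>
P:2↔0 J1 <3,1,0>
#3 <4,1,0>
#4 <5,1,0>
#5 <6,1,0>
R:0↔4 J1 <6,2,0>
#6 <7,2,0>
R:0↔3 J1 <7,3,0>
R:0↔1 J1 <7,4,0>
P:2↔6 J1 <7,5,0>
#7 <8,5,0>
P:7↔1 J1 <8,6,0>
PS:2↔5 J2 <8,6,1>
#8 <9,6,1>
#9 <10,6,1>
PS:9↔3 J2 <10,6,2>
C:2↔9 J2 <10,6,3>
P:8↔2 J1 <10,7,3>
P:1↔9 J1 <10,8,3>
3×9 − 2×8 − 1×3 = 8

M = 8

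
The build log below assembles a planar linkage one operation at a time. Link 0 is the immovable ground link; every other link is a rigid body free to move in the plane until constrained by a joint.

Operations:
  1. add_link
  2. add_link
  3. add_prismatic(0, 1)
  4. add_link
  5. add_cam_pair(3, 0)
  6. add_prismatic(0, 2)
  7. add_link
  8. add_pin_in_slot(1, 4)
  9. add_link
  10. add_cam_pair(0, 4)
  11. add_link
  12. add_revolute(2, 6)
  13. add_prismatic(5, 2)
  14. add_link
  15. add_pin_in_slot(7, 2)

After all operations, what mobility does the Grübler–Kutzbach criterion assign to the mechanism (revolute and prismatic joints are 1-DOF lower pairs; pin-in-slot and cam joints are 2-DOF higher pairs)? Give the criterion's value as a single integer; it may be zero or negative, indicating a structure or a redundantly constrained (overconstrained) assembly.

ground; <1,0,0>
#1 <2,0,0>
#2 <3,0,0>
P:0↔1 J1 <3,1,0>
#3 <4,1,0>
C:3↔0 J2 <4,1,1>
P:0↔2 J1 <4,2,1>
#4 <5,2,1>
PS:1↔4 J2 <5,2,2>
#5 <6,2,2>
C:0↔4 J2 <6,2,3>
#6 <7,2,3>
R:2↔6 J1 <7,3,3>
P:5↔2 J1 <7,4,3>
#7 <8,4,3>
PS:7↔2 J2 <8,4,4>
3×7 − 2×4 − 1×4 = 9

M = 9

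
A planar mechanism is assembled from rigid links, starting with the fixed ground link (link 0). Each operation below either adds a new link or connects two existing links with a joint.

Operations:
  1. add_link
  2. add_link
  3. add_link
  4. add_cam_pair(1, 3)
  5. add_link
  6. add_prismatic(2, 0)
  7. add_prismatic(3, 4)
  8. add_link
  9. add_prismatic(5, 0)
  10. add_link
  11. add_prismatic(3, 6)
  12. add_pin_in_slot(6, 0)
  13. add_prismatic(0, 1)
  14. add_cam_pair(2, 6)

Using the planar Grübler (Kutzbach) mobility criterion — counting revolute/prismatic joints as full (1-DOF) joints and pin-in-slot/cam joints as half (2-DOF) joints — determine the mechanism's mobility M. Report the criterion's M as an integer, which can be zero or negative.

L=1 J1=0 J2=0
add link → L=2 J1=0 J2=0
add link → L=3 J1=0 J2=0
add link → L=4 J1=0 J2=0
C@1,3 dof=2 J2 → L=4 J1=0 J2=1
add link → L=5 J1=0 J2=1
P@2,0 dof=1 J1 → L=5 J1=1 J2=1
P@3,4 dof=1 J1 → L=5 J1=2 J2=1
add link → L=6 J1=2 J2=1
P@5,0 dof=1 J1 → L=6 J1=3 J2=1
add link → L=7 J1=3 J2=1
P@3,6 dof=1 J1 → L=7 J1=4 J2=1
PS@6,0 dof=2 J2 → L=7 J1=4 J2=2
P@0,1 dof=1 J1 → L=7 J1=5 J2=2
C@2,6 dof=2 J2 → L=7 J1=5 J2=3
M=3(L−1)−2J1−J2=3·6−2·5−3=5

M = 5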